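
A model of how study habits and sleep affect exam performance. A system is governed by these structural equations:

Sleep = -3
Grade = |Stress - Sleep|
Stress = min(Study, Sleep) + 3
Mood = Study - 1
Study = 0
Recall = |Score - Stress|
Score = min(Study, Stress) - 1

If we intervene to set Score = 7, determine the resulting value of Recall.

Under do(Score=7), the mechanism Score = min(Study, Stress) - 1 is discarded; Score is fixed at 7.
Stress = min(Study, Sleep) + 3  [with Study=0, Sleep=-3]  = 0
Recall = |Score - Stress|  [with Score=7, Stress=0]  = 7

7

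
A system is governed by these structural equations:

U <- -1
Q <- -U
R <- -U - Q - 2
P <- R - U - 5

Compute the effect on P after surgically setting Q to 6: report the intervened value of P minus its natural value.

-5

Under do(Q=6), the mechanism Q <- -U is discarded; Q is fixed at 6.
R = -U - Q - 2  [with U=-1, Q=6]  = -7
P = R - U - 5  [with R=-7, U=-1]  = -11
Without intervention: Q = -U  [with U=-1]  = 1; R = -U - Q - 2  [with U=-1, Q=1]  = -2; P = R - U - 5  [with R=-2, U=-1]  = -6.
Change = -11 − (-6) = -5.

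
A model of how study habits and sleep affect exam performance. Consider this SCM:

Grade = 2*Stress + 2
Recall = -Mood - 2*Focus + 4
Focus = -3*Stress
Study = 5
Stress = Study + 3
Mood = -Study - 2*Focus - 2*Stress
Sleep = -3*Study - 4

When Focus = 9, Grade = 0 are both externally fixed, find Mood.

Setting Focus = 9, Grade = 0 by intervention discards those variables' equations.
Stress = Study + 3  [with Study=5]  = 8
Mood = -Study - 2*Focus - 2*Stress  [with Study=5, Focus=9, Stress=8]  = -39

-39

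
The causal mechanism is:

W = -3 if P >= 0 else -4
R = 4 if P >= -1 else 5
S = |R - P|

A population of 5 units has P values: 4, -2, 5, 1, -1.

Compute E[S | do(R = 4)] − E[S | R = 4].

0.75

Under do(R=4), R's equation is replaced by R=4 for every unit. Per-unit S: 0, 6, 1, 3, 5. Mean = 3.
E[S|R=4] averages over only the 4 units with R=4 (P = 4, 5, 1, -1): S = 0, 1, 3, 5, mean 2.25.
Difference = 3 − 2.25 = 0.75.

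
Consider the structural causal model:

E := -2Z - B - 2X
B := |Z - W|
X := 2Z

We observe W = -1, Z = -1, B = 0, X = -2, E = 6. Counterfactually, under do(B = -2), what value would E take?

do(B=-2) replaces the equation B := |Z - W| with the constant B = -2.
X = 2Z  [with Z=-1]  = -2
E = -2Z - B - 2X  [with Z=-1, B=-2, X=-2]  = 8

8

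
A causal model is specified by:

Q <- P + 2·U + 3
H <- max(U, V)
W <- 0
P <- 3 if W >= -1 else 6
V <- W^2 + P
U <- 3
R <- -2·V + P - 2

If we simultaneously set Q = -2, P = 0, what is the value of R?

Under do(Q = -2, P = 0), each intervened variable's structural equation is replaced by its fixed value.
V = W^2 + P  [with W=0, P=0]  = 0
R = -2·V + P - 2  [with V=0, P=0]  = -2

-2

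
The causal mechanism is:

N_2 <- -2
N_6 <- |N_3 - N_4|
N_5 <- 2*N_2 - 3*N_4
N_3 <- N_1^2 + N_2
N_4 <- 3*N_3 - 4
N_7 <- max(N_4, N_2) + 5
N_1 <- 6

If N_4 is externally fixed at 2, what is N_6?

Under do(N_4=2), the mechanism N_4 <- 3*N_3 - 4 is discarded; N_4 is fixed at 2.
N_3 = N_1^2 + N_2  [with N_1=6, N_2=-2]  = 34
N_6 = |N_3 - N_4|  [with N_3=34, N_4=2]  = 32

32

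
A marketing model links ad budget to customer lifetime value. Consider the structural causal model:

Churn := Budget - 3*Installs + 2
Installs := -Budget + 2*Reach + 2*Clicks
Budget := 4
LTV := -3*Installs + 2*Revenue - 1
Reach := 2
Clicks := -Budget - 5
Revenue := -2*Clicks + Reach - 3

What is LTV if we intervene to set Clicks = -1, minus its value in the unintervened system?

The intervention breaks the incoming arrows to Clicks: Clicks := -Budget - 5 no longer applies, and Clicks = -1.
Installs = -Budget + 2*Reach + 2*Clicks  [with Budget=4, Reach=2, Clicks=-1]  = -2
Revenue = -2*Clicks + Reach - 3  [with Clicks=-1, Reach=2]  = 1
LTV = -3*Installs + 2*Revenue - 1  [with Installs=-2, Revenue=1]  = 7
Without intervention: Clicks = -Budget - 5  [with Budget=4]  = -9; Installs = -Budget + 2*Reach + 2*Clicks  [with Budget=4, Reach=2, Clicks=-9]  = -18; Revenue = -2*Clicks + Reach - 3  [with Clicks=-9, Reach=2]  = 17; LTV = -3*Installs + 2*Revenue - 1  [with Installs=-18, Revenue=17]  = 87.
Change = 7 − 87 = -80.

-80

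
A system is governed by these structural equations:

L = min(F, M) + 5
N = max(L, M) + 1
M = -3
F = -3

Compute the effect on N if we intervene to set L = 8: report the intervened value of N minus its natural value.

The intervention breaks the incoming arrows to L: L = min(F, M) + 5 no longer applies, and L = 8.
N = max(L, M) + 1  [with L=8, M=-3]  = 9
Without intervention: L = min(F, M) + 5  [with F=-3, M=-3]  = 2; N = max(L, M) + 1  [with L=2, M=-3]  = 3.
Change = 9 − 3 = 6.

6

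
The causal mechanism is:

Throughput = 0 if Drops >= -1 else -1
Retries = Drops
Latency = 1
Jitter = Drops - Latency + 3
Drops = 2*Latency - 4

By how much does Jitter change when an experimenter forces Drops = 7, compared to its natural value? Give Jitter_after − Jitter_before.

Under do(Drops=7), the mechanism Drops = 2*Latency - 4 is discarded; Drops is fixed at 7.
Jitter = Drops - Latency + 3  [with Drops=7, Latency=1]  = 9
Without intervention: Drops = 2*Latency - 4  [with Latency=1]  = -2; Jitter = Drops - Latency + 3  [with Drops=-2, Latency=1]  = 0.
Change = 9 − 0 = 9.

9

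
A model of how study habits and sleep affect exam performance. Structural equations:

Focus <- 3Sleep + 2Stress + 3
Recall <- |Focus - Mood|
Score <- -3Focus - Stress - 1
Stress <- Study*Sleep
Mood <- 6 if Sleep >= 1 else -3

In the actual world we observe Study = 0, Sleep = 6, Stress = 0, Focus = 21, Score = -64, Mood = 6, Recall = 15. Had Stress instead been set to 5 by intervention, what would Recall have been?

25

The intervention breaks the incoming arrows to Stress: Stress <- Study*Sleep no longer applies, and Stress = 5.
Focus = 3Sleep + 2Stress + 3  [with Sleep=6, Stress=5]  = 31
Mood = 6 if Sleep >= 1 else -3  [with Sleep=6]  = 6
Recall = |Focus - Mood|  [with Focus=31, Mood=6]  = 25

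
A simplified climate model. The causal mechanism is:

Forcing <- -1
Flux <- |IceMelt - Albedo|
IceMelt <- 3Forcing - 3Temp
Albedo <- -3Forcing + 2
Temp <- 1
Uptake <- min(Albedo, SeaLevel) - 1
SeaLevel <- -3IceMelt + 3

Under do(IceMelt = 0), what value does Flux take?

The intervention breaks the incoming arrows to IceMelt: IceMelt <- 3Forcing - 3Temp no longer applies, and IceMelt = 0.
Albedo = -3Forcing + 2  [with Forcing=-1]  = 5
Flux = |IceMelt - Albedo|  [with IceMelt=0, Albedo=5]  = 5

5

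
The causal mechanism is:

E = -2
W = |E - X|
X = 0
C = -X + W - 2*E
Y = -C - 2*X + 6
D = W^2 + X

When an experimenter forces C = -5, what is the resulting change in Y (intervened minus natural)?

11

Under do(C=-5), the mechanism C = -X + W - 2*E is discarded; C is fixed at -5.
Y = -C - 2*X + 6  [with C=-5, X=0]  = 11
Without intervention: W = |E - X|  [with E=-2, X=0]  = 2; C = -X + W - 2*E  [with X=0, W=2, E=-2]  = 6; Y = -C - 2*X + 6  [with C=6, X=0]  = 0.
Change = 11 − 0 = 11.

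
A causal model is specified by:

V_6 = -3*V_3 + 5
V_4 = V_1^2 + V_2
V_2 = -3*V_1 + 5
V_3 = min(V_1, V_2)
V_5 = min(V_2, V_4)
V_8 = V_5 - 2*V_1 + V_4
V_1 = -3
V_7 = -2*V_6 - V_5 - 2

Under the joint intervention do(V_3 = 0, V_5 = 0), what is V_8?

The joint intervention fixes V_3 = 0, V_5 = 0, removing each variable's own equation.
V_2 = -3*V_1 + 5  [with V_1=-3]  = 14
V_4 = V_1^2 + V_2  [with V_1=-3, V_2=14]  = 23
V_8 = V_5 - 2*V_1 + V_4  [with V_5=0, V_1=-3, V_4=23]  = 29

29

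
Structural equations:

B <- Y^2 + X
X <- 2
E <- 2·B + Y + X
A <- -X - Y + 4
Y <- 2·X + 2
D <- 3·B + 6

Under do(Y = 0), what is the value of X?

2

Under do(Y=0), the mechanism Y <- 2·X + 2 is discarded; Y is fixed at 0.
X is not downstream of the intervention, so its value is determined by the original equations.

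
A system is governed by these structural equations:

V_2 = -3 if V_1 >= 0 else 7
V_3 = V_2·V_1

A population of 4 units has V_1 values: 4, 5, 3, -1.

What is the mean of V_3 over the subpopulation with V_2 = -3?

-12

Conditioning on V_2=-3 selects the 3 unit(s) with V_1 ∈ {4, 5, 3}. Their V_3 values: -12, -15, -9. Mean = -12.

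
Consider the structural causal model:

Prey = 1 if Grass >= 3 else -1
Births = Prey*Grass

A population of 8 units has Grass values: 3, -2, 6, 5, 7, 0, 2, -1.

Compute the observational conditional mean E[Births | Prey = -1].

E[Births|Prey=-1] averages over only the 4 units with Prey=-1 (Grass = -2, 0, 2, -1): Births = 2, 0, -2, 1, mean 0.25.

0.25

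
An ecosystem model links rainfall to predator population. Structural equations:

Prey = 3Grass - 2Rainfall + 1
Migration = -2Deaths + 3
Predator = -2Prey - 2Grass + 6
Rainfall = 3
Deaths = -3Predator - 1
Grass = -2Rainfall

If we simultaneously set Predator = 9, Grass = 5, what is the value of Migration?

59

The joint intervention fixes Predator = 9, Grass = 5, removing each variable's own equation.
Deaths = -3Predator - 1  [with Predator=9]  = -28
Migration = -2Deaths + 3  [with Deaths=-28]  = 59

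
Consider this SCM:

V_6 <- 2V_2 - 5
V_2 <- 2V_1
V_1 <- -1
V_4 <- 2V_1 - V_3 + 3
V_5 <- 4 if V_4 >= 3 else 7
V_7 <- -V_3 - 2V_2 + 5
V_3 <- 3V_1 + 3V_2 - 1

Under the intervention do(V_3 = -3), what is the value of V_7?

12

The intervention breaks the incoming arrows to V_3: V_3 <- 3V_1 + 3V_2 - 1 no longer applies, and V_3 = -3.
V_2 = 2V_1  [with V_1=-1]  = -2
V_7 = -V_3 - 2V_2 + 5  [with V_3=-3, V_2=-2]  = 12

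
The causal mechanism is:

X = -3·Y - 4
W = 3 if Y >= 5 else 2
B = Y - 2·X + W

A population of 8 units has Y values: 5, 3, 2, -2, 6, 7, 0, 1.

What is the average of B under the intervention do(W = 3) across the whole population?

30.25

The intervention sets W=3 in all 8 units regardless of Y. Recomputing B per unit gives 46, 32, 25, -3, 53, 60, 11, 18; average 30.25.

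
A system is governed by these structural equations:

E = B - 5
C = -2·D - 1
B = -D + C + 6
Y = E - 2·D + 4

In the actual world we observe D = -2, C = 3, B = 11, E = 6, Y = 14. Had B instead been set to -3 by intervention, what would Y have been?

do(B=-3) replaces the equation B = -D + C + 6 with the constant B = -3.
E = B - 5  [with B=-3]  = -8
Y = E - 2·D + 4  [with E=-8, D=-2]  = 0

0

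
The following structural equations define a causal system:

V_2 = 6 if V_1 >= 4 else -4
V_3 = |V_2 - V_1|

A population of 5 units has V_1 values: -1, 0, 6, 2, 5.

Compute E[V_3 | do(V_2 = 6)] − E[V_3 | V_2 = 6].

Under do(V_2=6), V_2's equation is replaced by V_2=6 for every unit. Per-unit V_3: 7, 6, 0, 4, 1. Mean = 3.6.
Conditioning on V_2=6 selects the 2 unit(s) with V_1 ∈ {6, 5}. Their V_3 values: 0, 1. Mean = 0.5.
Difference = 3.6 − 0.5 = 3.1.

3.1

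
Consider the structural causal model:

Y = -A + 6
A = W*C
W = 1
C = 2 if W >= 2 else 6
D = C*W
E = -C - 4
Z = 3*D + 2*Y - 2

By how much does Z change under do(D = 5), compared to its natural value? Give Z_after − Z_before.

Intervening sets D = 5 and removes its equation (D = C*W).
C = 2 if W >= 2 else 6  [with W=1]  = 6
A = W*C  [with W=1, C=6]  = 6
Y = -A + 6  [with A=6]  = 0
Z = 3*D + 2*Y - 2  [with D=5, Y=0]  = 13
Without intervention: C = 2 if W >= 2 else 6  [with W=1]  = 6; A = W*C  [with W=1, C=6]  = 6; Y = -A + 6  [with A=6]  = 0; D = C*W  [with C=6, W=1]  = 6; Z = 3*D + 2*Y - 2  [with D=6, Y=0]  = 16.
Change = 13 − 16 = -3.

-3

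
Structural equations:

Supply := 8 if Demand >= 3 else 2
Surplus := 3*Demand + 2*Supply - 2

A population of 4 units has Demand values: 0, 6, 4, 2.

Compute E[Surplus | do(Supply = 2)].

do(Supply=2) breaks Supply's dependence on Demand. With Supply=2 fixed, Surplus across the units is 2, 20, 14, 8, mean 11.

11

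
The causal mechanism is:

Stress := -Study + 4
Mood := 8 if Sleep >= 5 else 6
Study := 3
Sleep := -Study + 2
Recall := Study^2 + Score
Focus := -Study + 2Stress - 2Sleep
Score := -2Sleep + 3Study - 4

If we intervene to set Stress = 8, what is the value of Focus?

The intervention breaks the incoming arrows to Stress: Stress := -Study + 4 no longer applies, and Stress = 8.
Sleep = -Study + 2  [with Study=3]  = -1
Focus = -Study + 2Stress - 2Sleep  [with Study=3, Stress=8, Sleep=-1]  = 15

15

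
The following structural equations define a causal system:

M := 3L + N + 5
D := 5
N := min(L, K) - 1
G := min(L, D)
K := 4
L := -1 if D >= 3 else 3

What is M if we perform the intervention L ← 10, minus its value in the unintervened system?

38

The intervention breaks the incoming arrows to L: L := -1 if D >= 3 else 3 no longer applies, and L = 10.
N = min(L, K) - 1  [with L=10, K=4]  = 3
M = 3L + N + 5  [with L=10, N=3]  = 38
Without intervention: L = -1 if D >= 3 else 3  [with D=5]  = -1; N = min(L, K) - 1  [with L=-1, K=4]  = -2; M = 3L + N + 5  [with L=-1, N=-2]  = 0.
Change = 38 − 0 = 38.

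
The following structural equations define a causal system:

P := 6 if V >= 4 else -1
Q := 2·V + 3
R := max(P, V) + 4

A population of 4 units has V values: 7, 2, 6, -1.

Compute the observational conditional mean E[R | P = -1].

Observing P=-1 restricts to units where P's equation naturally yields -1: V ∈ {2, -1}. In that subpopulation R = 6, 3, mean 4.5.

4.5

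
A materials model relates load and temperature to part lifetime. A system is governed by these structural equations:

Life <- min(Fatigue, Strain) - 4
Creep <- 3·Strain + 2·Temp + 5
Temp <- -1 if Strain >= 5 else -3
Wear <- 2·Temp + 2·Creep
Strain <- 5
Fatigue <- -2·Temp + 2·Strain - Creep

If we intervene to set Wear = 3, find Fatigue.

Intervening sets Wear = 3 and removes its equation (Wear <- 2·Temp + 2·Creep).
No directed path runs from Wear to Fatigue, so Fatigue keeps its natural value.
Temp = -1 if Strain >= 5 else -3  [with Strain=5]  = -1
Creep = 3·Strain + 2·Temp + 5  [with Strain=5, Temp=-1]  = 18
Fatigue = -2·Temp + 2·Strain - Creep  [with Temp=-1, Strain=5, Creep=18]  = -6

-6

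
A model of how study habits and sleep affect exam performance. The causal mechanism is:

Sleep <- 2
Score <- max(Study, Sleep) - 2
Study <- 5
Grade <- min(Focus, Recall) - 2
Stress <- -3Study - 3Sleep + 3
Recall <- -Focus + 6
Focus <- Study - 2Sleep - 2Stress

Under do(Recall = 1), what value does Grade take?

Intervening sets Recall = 1 and removes its equation (Recall <- -Focus + 6).
Stress = -3Study - 3Sleep + 3  [with Study=5, Sleep=2]  = -18
Focus = Study - 2Sleep - 2Stress  [with Study=5, Sleep=2, Stress=-18]  = 37
Grade = min(Focus, Recall) - 2  [with Focus=37, Recall=1]  = -1

-1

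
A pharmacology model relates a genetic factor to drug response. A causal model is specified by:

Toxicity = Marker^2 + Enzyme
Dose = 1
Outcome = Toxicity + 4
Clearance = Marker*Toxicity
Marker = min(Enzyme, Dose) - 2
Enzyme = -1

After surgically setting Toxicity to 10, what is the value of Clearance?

-30

Intervening sets Toxicity = 10 and removes its equation (Toxicity = Marker^2 + Enzyme).
Marker = min(Enzyme, Dose) - 2  [with Enzyme=-1, Dose=1]  = -3
Clearance = Marker*Toxicity  [with Marker=-3, Toxicity=10]  = -30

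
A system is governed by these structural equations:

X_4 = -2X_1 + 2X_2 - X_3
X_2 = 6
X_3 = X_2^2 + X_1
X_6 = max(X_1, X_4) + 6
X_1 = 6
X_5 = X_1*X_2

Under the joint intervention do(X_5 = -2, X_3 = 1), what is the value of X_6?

The joint intervention fixes X_5 = -2, X_3 = 1, removing each variable's own equation.
X_4 = -2X_1 + 2X_2 - X_3  [with X_1=6, X_2=6, X_3=1]  = -1
X_6 = max(X_1, X_4) + 6  [with X_1=6, X_4=-1]  = 12

12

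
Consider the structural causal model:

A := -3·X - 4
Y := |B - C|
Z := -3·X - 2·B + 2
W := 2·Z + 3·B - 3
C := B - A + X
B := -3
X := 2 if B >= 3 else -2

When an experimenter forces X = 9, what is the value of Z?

The intervention breaks the incoming arrows to X: X := 2 if B >= 3 else -2 no longer applies, and X = 9.
Z = -3·X - 2·B + 2  [with X=9, B=-3]  = -19

-19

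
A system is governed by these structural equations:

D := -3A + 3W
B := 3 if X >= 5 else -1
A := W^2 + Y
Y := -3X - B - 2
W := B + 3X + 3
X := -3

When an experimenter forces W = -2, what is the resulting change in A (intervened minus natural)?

Intervening sets W = -2 and removes its equation (W := B + 3X + 3).
B = 3 if X >= 5 else -1  [with X=-3]  = -1
Y = -3X - B - 2  [with X=-3, B=-1]  = 8
A = W^2 + Y  [with W=-2, Y=8]  = 12
Without intervention: B = 3 if X >= 5 else -1  [with X=-3]  = -1; Y = -3X - B - 2  [with X=-3, B=-1]  = 8; W = B + 3X + 3  [with B=-1, X=-3]  = -7; A = W^2 + Y  [with W=-7, Y=8]  = 57.
Change = 12 − 57 = -45.

-45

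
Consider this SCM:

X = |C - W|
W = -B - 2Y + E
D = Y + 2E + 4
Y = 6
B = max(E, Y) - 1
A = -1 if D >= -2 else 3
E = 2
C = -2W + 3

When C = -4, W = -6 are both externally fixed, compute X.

2

Under do(C = -4, W = -6), each intervened variable's structural equation is replaced by its fixed value.
X = |C - W|  [with C=-4, W=-6]  = 2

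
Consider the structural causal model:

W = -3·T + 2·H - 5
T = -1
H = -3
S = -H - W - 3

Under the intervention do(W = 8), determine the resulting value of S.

The intervention breaks the incoming arrows to W: W = -3·T + 2·H - 5 no longer applies, and W = 8.
S = -H - W - 3  [with H=-3, W=8]  = -8

-8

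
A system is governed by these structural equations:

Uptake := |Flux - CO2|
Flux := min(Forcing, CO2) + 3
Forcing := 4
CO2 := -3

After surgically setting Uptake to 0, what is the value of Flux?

Under do(Uptake=0), the mechanism Uptake := |Flux - CO2| is discarded; Uptake is fixed at 0.
Since Flux is not a descendant of the intervened variable, it is unaffected.
Flux = min(Forcing, CO2) + 3  [with Forcing=4, CO2=-3]  = 0

0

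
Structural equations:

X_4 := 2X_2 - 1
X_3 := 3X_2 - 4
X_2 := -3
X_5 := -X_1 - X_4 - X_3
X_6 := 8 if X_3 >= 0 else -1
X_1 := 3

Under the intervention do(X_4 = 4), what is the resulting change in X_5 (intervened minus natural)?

-11

Intervening sets X_4 = 4 and removes its equation (X_4 := 2X_2 - 1).
X_3 = 3X_2 - 4  [with X_2=-3]  = -13
X_5 = -X_1 - X_4 - X_3  [with X_1=3, X_4=4, X_3=-13]  = 6
Without intervention: X_3 = 3X_2 - 4  [with X_2=-3]  = -13; X_4 = 2X_2 - 1  [with X_2=-3]  = -7; X_5 = -X_1 - X_4 - X_3  [with X_1=3, X_4=-7, X_3=-13]  = 17.
Change = 6 − 17 = -11.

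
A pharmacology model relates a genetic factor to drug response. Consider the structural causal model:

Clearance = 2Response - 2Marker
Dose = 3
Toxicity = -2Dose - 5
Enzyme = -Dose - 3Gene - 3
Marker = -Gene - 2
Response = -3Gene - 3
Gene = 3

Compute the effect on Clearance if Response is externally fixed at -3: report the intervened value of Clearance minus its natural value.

Under do(Response=-3), the mechanism Response = -3Gene - 3 is discarded; Response is fixed at -3.
Marker = -Gene - 2  [with Gene=3]  = -5
Clearance = 2Response - 2Marker  [with Response=-3, Marker=-5]  = 4
Without intervention: Marker = -Gene - 2  [with Gene=3]  = -5; Response = -3Gene - 3  [with Gene=3]  = -12; Clearance = 2Response - 2Marker  [with Response=-12, Marker=-5]  = -14.
Change = 4 − (-14) = 18.

18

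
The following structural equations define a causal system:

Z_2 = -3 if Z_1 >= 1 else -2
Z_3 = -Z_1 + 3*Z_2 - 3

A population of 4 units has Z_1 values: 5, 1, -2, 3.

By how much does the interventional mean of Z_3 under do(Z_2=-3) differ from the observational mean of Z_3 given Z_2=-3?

1.25

Under do(Z_2=-3), Z_2's equation is replaced by Z_2=-3 for every unit. Per-unit Z_3: -17, -13, -10, -15. Mean = -13.75.
E[Z_3|Z_2=-3] averages over only the 3 units with Z_2=-3 (Z_1 = 5, 1, 3): Z_3 = -17, -13, -15, mean -15.
Difference = -13.75 − (-15) = 1.25.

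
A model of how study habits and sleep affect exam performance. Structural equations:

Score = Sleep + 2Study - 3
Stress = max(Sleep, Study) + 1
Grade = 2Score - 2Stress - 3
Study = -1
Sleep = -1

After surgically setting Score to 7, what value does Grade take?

11

Intervening sets Score = 7 and removes its equation (Score = Sleep + 2Study - 3).
Stress = max(Sleep, Study) + 1  [with Sleep=-1, Study=-1]  = 0
Grade = 2Score - 2Stress - 3  [with Score=7, Stress=0]  = 11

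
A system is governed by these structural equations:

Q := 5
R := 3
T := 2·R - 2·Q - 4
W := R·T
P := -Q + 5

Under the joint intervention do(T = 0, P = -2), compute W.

0

The joint intervention fixes T = 0, P = -2, removing each variable's own equation.
W = R·T  [with R=3, T=0]  = 0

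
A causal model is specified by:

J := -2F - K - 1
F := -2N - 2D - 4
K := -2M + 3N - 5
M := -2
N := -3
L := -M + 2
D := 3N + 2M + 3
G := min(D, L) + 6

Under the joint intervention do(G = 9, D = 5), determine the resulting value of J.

Setting G = 9, D = 5 by intervention discards those variables' equations.
F = -2N - 2D - 4  [with N=-3, D=5]  = -8
K = -2M + 3N - 5  [with M=-2, N=-3]  = -10
J = -2F - K - 1  [with F=-8, K=-10]  = 25

25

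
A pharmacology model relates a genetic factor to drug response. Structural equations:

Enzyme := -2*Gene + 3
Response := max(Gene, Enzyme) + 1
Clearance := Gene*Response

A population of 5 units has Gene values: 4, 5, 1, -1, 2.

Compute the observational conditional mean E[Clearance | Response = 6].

Conditioning on Response=6 selects the 2 unit(s) with Gene ∈ {5, -1}. Their Clearance values: 30, -6. Mean = 12.

12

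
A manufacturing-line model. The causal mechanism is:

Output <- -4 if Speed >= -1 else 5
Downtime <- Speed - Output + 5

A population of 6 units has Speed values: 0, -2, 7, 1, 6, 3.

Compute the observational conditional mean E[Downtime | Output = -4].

Conditioning on Output=-4 selects the 5 unit(s) with Speed ∈ {0, 7, 1, 6, 3}. Their Downtime values: 9, 16, 10, 15, 12. Mean = 12.4.

12.4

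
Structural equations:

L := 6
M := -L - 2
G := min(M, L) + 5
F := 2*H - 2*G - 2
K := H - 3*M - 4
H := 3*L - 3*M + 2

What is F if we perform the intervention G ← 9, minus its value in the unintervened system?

Intervening sets G = 9 and removes its equation (G := min(M, L) + 5).
M = -L - 2  [with L=6]  = -8
H = 3*L - 3*M + 2  [with L=6, M=-8]  = 44
F = 2*H - 2*G - 2  [with H=44, G=9]  = 68
Without intervention: M = -L - 2  [with L=6]  = -8; H = 3*L - 3*M + 2  [with L=6, M=-8]  = 44; G = min(M, L) + 5  [with M=-8, L=6]  = -3; F = 2*H - 2*G - 2  [with H=44, G=-3]  = 92.
Change = 68 − 92 = -24.

-24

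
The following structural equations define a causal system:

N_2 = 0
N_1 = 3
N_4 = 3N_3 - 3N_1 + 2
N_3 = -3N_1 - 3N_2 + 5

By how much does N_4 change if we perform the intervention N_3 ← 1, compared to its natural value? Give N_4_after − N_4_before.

The intervention breaks the incoming arrows to N_3: N_3 = -3N_1 - 3N_2 + 5 no longer applies, and N_3 = 1.
N_4 = 3N_3 - 3N_1 + 2  [with N_3=1, N_1=3]  = -4
Without intervention: N_3 = -3N_1 - 3N_2 + 5  [with N_1=3, N_2=0]  = -4; N_4 = 3N_3 - 3N_1 + 2  [with N_3=-4, N_1=3]  = -19.
Change = -4 − (-19) = 15.

15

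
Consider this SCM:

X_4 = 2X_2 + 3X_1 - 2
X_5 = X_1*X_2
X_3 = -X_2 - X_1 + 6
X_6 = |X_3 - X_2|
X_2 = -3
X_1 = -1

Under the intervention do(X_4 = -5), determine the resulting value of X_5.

3

Intervening sets X_4 = -5 and removes its equation (X_4 = 2X_2 + 3X_1 - 2).
No directed path runs from X_4 to X_5, so X_5 keeps its natural value.
X_5 = X_1*X_2  [with X_1=-1, X_2=-3]  = 3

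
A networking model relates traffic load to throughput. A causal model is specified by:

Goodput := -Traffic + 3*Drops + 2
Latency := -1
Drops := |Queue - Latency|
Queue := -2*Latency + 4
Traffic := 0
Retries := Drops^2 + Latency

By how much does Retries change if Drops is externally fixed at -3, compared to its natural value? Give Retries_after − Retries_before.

Intervening sets Drops = -3 and removes its equation (Drops := |Queue - Latency|).
Retries = Drops^2 + Latency  [with Drops=-3, Latency=-1]  = 8
Without intervention: Queue = -2*Latency + 4  [with Latency=-1]  = 6; Drops = |Queue - Latency|  [with Queue=6, Latency=-1]  = 7; Retries = Drops^2 + Latency  [with Drops=7, Latency=-1]  = 48.
Change = 8 − 48 = -40.

-40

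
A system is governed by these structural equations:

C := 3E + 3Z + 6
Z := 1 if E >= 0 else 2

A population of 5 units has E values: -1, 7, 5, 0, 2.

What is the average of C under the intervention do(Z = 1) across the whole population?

The intervention sets Z=1 in all 5 units regardless of E. Recomputing C per unit gives 6, 30, 24, 9, 15; average 16.8.

16.8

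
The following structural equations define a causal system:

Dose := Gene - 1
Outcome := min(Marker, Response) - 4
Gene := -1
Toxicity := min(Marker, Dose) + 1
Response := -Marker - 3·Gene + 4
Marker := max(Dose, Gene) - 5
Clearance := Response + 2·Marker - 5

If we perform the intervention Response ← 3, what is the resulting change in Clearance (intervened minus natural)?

-10

Under do(Response=3), the mechanism Response := -Marker - 3·Gene + 4 is discarded; Response is fixed at 3.
Dose = Gene - 1  [with Gene=-1]  = -2
Marker = max(Dose, Gene) - 5  [with Dose=-2, Gene=-1]  = -6
Clearance = Response + 2·Marker - 5  [with Response=3, Marker=-6]  = -14
Without intervention: Dose = Gene - 1  [with Gene=-1]  = -2; Marker = max(Dose, Gene) - 5  [with Dose=-2, Gene=-1]  = -6; Response = -Marker - 3·Gene + 4  [with Marker=-6, Gene=-1]  = 13; Clearance = Response + 2·Marker - 5  [with Response=13, Marker=-6]  = -4.
Change = -14 − (-4) = -10.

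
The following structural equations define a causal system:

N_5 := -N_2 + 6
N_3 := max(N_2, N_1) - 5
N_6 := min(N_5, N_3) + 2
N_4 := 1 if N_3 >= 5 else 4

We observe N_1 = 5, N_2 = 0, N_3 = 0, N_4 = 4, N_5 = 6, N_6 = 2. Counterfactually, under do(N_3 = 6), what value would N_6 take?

The intervention breaks the incoming arrows to N_3: N_3 := max(N_2, N_1) - 5 no longer applies, and N_3 = 6.
N_5 = -N_2 + 6  [with N_2=0]  = 6
N_6 = min(N_5, N_3) + 2  [with N_5=6, N_3=6]  = 8

8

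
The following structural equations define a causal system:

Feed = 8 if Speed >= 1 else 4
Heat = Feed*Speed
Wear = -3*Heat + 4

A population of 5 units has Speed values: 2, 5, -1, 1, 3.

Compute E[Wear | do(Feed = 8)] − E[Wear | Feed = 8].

The intervention sets Feed=8 in all 5 units regardless of Speed. Recomputing Wear per unit gives -44, -116, 28, -20, -68; average -44.
Observing Feed=8 restricts to units where Feed's equation naturally yields 8: Speed ∈ {2, 5, 1, 3}. In that subpopulation Wear = -44, -116, -20, -68, mean -62.
Difference = -44 − (-62) = 18.

18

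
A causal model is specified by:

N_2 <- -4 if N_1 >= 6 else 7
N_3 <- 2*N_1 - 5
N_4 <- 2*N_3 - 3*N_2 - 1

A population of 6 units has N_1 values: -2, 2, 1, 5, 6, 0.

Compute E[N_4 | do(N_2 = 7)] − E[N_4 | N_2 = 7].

3.2

do(N_2=7) breaks N_2's dependence on N_1. With N_2=7 fixed, N_4 across the units is -40, -24, -28, -12, -8, -32, mean -24.
Observing N_2=7 restricts to units where N_2's equation naturally yields 7: N_1 ∈ {-2, 2, 1, 5, 0}. In that subpopulation N_4 = -40, -24, -28, -12, -32, mean -27.2.
Difference = -24 − (-27.2) = 3.2.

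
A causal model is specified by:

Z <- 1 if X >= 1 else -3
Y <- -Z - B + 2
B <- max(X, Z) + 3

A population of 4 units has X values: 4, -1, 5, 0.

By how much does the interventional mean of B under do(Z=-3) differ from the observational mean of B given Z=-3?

2.5

Every unit gets Z=-3 under the intervention. B values become 7, 2, 8, 3; E[B|do(Z=-3)] = 5.
Conditioning on Z=-3 selects the 2 unit(s) with X ∈ {-1, 0}. Their B values: 2, 3. Mean = 2.5.
Difference = 5 − 2.5 = 2.5.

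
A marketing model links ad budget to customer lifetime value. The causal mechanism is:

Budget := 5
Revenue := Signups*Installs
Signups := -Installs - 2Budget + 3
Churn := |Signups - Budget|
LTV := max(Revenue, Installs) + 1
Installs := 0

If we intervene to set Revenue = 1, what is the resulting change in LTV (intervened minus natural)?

1

The intervention breaks the incoming arrows to Revenue: Revenue := Signups*Installs no longer applies, and Revenue = 1.
LTV = max(Revenue, Installs) + 1  [with Revenue=1, Installs=0]  = 2
Without intervention: Signups = -Installs - 2Budget + 3  [with Installs=0, Budget=5]  = -7; Revenue = Signups*Installs  [with Signups=-7, Installs=0]  = 0; LTV = max(Revenue, Installs) + 1  [with Revenue=0, Installs=0]  = 1.
Change = 2 − 1 = 1.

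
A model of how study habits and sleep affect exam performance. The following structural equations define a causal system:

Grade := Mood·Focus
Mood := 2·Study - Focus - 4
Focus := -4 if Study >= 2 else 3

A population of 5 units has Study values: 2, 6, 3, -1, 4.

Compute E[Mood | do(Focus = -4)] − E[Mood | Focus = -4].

-1.9

The intervention sets Focus=-4 in all 5 units regardless of Study. Recomputing Mood per unit gives 4, 12, 6, -2, 8; average 5.6.
E[Mood|Focus=-4] averages over only the 4 units with Focus=-4 (Study = 2, 6, 3, 4): Mood = 4, 12, 6, 8, mean 7.5.
Difference = 5.6 − 7.5 = -1.9.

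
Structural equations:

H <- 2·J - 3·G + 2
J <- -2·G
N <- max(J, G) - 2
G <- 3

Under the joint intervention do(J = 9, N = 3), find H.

11

Setting J = 9, N = 3 by intervention discards those variables' equations.
H = 2·J - 3·G + 2  [with J=9, G=3]  = 11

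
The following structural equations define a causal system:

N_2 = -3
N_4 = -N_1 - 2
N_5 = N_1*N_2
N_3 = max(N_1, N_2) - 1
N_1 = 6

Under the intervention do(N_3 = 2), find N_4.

The intervention breaks the incoming arrows to N_3: N_3 = max(N_1, N_2) - 1 no longer applies, and N_3 = 2.
N_4 is not downstream of the intervention, so its value is determined by the original equations.
N_4 = -N_1 - 2  [with N_1=6]  = -8

-8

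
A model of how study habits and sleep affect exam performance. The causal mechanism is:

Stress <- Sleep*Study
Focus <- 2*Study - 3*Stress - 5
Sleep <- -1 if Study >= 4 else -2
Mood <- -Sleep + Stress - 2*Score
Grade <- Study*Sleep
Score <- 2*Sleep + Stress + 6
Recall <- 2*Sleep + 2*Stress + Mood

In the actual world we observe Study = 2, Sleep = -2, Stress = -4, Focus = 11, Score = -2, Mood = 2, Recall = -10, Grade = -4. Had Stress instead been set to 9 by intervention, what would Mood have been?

-11

The intervention breaks the incoming arrows to Stress: Stress <- Sleep*Study no longer applies, and Stress = 9.
Sleep = -1 if Study >= 4 else -2  [with Study=2]  = -2
Score = 2*Sleep + Stress + 6  [with Sleep=-2, Stress=9]  = 11
Mood = -Sleep + Stress - 2*Score  [with Sleep=-2, Stress=9, Score=11]  = -11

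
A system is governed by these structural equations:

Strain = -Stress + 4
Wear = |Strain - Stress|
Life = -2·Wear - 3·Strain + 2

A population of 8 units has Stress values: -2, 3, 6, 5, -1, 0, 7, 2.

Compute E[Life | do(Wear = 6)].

The intervention sets Wear=6 in all 8 units regardless of Stress. Recomputing Life per unit gives -28, -13, -4, -7, -25, -22, -1, -16; average -14.5.

-14.5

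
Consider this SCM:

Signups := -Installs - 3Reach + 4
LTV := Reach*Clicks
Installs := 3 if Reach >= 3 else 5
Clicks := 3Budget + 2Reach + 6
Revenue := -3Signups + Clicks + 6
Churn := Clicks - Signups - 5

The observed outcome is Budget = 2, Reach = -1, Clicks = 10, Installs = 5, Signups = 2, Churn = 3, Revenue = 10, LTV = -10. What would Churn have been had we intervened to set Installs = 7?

Under do(Installs=7), the mechanism Installs := 3 if Reach >= 3 else 5 is discarded; Installs is fixed at 7.
Clicks = 3Budget + 2Reach + 6  [with Budget=2, Reach=-1]  = 10
Signups = -Installs - 3Reach + 4  [with Installs=7, Reach=-1]  = 0
Churn = Clicks - Signups - 5  [with Clicks=10, Signups=0]  = 5

5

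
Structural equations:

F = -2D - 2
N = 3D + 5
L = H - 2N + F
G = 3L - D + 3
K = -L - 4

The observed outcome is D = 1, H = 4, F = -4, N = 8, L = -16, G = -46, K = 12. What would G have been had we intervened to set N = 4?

-22

Under do(N=4), the mechanism N = 3D + 5 is discarded; N is fixed at 4.
F = -2D - 2  [with D=1]  = -4
L = H - 2N + F  [with H=4, N=4, F=-4]  = -8
G = 3L - D + 3  [with L=-8, D=1]  = -22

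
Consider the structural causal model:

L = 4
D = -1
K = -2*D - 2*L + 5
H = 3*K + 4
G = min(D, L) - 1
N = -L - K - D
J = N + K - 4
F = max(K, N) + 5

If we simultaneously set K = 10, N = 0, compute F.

Setting K = 10, N = 0 by intervention discards those variables' equations.
F = max(K, N) + 5  [with K=10, N=0]  = 15

15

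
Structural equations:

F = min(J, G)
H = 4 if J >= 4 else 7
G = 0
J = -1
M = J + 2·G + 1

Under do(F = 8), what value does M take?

0

Under do(F=8), the mechanism F = min(J, G) is discarded; F is fixed at 8.
Since M is not a descendant of the intervened variable, it is unaffected.
M = J + 2·G + 1  [with J=-1, G=0]  = 0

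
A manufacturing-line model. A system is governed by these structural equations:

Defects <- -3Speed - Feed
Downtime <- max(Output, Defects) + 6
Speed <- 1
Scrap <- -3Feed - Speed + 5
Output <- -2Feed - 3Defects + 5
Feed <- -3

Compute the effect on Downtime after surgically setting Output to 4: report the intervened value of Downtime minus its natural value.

-7

The intervention breaks the incoming arrows to Output: Output <- -2Feed - 3Defects + 5 no longer applies, and Output = 4.
Defects = -3Speed - Feed  [with Speed=1, Feed=-3]  = 0
Downtime = max(Output, Defects) + 6  [with Output=4, Defects=0]  = 10
Without intervention: Defects = -3Speed - Feed  [with Speed=1, Feed=-3]  = 0; Output = -2Feed - 3Defects + 5  [with Feed=-3, Defects=0]  = 11; Downtime = max(Output, Defects) + 6  [with Output=11, Defects=0]  = 17.
Change = 10 − 17 = -7.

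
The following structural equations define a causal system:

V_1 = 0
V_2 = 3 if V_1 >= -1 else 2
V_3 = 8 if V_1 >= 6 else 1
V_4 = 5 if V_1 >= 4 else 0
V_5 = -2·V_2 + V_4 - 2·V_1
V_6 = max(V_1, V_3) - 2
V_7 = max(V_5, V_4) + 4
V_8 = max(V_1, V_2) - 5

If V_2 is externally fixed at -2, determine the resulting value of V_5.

4

do(V_2=-2) replaces the equation V_2 = 3 if V_1 >= -1 else 2 with the constant V_2 = -2.
V_4 = 5 if V_1 >= 4 else 0  [with V_1=0]  = 0
V_5 = -2·V_2 + V_4 - 2·V_1  [with V_2=-2, V_4=0, V_1=0]  = 4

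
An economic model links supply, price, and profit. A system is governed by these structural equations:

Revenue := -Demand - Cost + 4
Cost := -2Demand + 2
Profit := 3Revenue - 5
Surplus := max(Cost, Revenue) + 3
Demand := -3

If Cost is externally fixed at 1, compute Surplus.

9

do(Cost=1) replaces the equation Cost := -2Demand + 2 with the constant Cost = 1.
Revenue = -Demand - Cost + 4  [with Demand=-3, Cost=1]  = 6
Surplus = max(Cost, Revenue) + 3  [with Cost=1, Revenue=6]  = 9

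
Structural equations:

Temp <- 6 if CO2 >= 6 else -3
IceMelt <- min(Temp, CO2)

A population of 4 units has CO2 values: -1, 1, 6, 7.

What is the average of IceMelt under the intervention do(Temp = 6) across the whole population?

The intervention sets Temp=6 in all 4 units regardless of CO2. Recomputing IceMelt per unit gives -1, 1, 6, 6; average 3.

3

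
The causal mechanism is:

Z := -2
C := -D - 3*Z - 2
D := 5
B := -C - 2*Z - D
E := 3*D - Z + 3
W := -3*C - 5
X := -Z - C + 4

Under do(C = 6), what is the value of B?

-7

The intervention breaks the incoming arrows to C: C := -D - 3*Z - 2 no longer applies, and C = 6.
B = -C - 2*Z - D  [with C=6, Z=-2, D=5]  = -7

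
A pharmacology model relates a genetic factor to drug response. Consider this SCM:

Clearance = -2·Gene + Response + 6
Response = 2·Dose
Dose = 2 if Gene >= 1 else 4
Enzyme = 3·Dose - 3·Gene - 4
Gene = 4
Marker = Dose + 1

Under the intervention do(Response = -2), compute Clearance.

The intervention breaks the incoming arrows to Response: Response = 2·Dose no longer applies, and Response = -2.
Clearance = -2·Gene + Response + 6  [with Gene=4, Response=-2]  = -4

-4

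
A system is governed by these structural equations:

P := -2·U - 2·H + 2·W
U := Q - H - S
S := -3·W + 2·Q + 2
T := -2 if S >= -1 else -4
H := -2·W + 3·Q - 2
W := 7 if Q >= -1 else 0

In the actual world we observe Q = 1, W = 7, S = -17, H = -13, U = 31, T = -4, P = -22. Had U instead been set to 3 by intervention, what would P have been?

34

Under do(U=3), the mechanism U := Q - H - S is discarded; U is fixed at 3.
W = 7 if Q >= -1 else 0  [with Q=1]  = 7
H = -2·W + 3·Q - 2  [with W=7, Q=1]  = -13
P = -2·U - 2·H + 2·W  [with U=3, H=-13, W=7]  = 34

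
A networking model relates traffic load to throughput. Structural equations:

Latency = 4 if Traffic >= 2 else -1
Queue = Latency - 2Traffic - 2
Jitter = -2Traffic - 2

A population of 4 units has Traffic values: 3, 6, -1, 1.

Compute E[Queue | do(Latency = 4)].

-2.5

do(Latency=4) breaks Latency's dependence on Traffic. With Latency=4 fixed, Queue across the units is -4, -10, 4, 0, mean -2.5.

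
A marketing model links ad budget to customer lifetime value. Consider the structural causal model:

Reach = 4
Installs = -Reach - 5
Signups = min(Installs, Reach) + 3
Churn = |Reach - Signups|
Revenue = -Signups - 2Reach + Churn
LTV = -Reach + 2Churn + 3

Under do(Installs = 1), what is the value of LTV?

Under do(Installs=1), the mechanism Installs = -Reach - 5 is discarded; Installs is fixed at 1.
Signups = min(Installs, Reach) + 3  [with Installs=1, Reach=4]  = 4
Churn = |Reach - Signups|  [with Reach=4, Signups=4]  = 0
LTV = -Reach + 2Churn + 3  [with Reach=4, Churn=0]  = -1

-1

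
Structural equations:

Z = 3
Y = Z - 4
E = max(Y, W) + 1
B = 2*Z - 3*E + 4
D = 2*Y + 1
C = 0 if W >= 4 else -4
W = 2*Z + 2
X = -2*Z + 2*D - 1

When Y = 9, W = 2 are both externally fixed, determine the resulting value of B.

-20

The joint intervention fixes Y = 9, W = 2, removing each variable's own equation.
E = max(Y, W) + 1  [with Y=9, W=2]  = 10
B = 2*Z - 3*E + 4  [with Z=3, E=10]  = -20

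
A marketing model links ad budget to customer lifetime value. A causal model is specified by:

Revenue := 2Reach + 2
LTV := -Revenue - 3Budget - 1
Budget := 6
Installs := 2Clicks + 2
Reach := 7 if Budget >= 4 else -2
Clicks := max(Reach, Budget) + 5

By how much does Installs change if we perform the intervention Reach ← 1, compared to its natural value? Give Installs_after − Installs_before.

Under do(Reach=1), the mechanism Reach := 7 if Budget >= 4 else -2 is discarded; Reach is fixed at 1.
Clicks = max(Reach, Budget) + 5  [with Reach=1, Budget=6]  = 11
Installs = 2Clicks + 2  [with Clicks=11]  = 24
Without intervention: Reach = 7 if Budget >= 4 else -2  [with Budget=6]  = 7; Clicks = max(Reach, Budget) + 5  [with Reach=7, Budget=6]  = 12; Installs = 2Clicks + 2  [with Clicks=12]  = 26.
Change = 24 − 26 = -2.

-2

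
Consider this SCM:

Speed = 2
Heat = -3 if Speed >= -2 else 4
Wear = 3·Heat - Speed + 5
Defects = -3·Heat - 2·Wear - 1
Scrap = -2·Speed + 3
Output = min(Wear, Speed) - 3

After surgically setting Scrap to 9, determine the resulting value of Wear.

do(Scrap=9) replaces the equation Scrap = -2·Speed + 3 with the constant Scrap = 9.
Wear is not downstream of the intervention, so its value is determined by the original equations.
Heat = -3 if Speed >= -2 else 4  [with Speed=2]  = -3
Wear = 3·Heat - Speed + 5  [with Heat=-3, Speed=2]  = -6

-6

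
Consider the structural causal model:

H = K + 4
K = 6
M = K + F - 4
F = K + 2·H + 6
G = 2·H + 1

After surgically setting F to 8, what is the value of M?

do(F=8) replaces the equation F = K + 2·H + 6 with the constant F = 8.
M = K + F - 4  [with K=6, F=8]  = 10

10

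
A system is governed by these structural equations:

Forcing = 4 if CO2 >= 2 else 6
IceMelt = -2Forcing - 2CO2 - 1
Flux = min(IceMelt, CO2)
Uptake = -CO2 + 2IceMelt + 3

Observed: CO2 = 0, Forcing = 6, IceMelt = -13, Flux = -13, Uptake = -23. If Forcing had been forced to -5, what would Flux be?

0

Under do(Forcing=-5), the mechanism Forcing = 4 if CO2 >= 2 else 6 is discarded; Forcing is fixed at -5.
IceMelt = -2Forcing - 2CO2 - 1  [with Forcing=-5, CO2=0]  = 9
Flux = min(IceMelt, CO2)  [with IceMelt=9, CO2=0]  = 0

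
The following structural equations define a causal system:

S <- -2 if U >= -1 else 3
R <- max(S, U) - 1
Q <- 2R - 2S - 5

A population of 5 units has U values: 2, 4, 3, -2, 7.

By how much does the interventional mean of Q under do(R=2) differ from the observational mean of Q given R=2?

3

do(R=2) breaks R's dependence on U. With R=2 fixed, Q across the units is 3, 3, 3, -7, 3, mean 1.
Observing R=2 restricts to units where R's equation naturally yields 2: U ∈ {3, -2}. In that subpopulation Q = 3, -7, mean -2.
Difference = 1 − (-2) = 3.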